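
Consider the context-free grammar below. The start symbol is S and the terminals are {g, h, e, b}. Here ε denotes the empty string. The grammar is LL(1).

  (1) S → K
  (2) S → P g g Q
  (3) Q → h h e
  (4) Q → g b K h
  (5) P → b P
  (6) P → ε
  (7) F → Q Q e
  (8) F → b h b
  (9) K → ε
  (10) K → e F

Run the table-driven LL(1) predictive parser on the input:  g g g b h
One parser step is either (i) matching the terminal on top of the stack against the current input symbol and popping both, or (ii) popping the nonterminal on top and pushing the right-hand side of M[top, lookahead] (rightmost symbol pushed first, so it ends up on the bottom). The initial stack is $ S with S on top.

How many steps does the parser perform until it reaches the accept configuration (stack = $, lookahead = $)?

step 1: stack=$ S  input=g g g b h $  — expand S → P g g Q
step 2: stack=$ Q g g P  input=g g g b h $  — expand P → ε
step 3: stack=$ Q g g  input=g g g b h $  — match g
step 4: stack=$ Q g  input=g g b h $  — match g
step 5: stack=$ Q  input=g b h $  — expand Q → g b K h
step 6: stack=$ h K b g  input=g b h $  — match g
step 7: stack=$ h K b  input=b h $  — match b
step 8: stack=$ h K  input=h $  — expand K → ε
step 9: stack=$ h  input=h $  — match h
Accept reached after 9 steps.

9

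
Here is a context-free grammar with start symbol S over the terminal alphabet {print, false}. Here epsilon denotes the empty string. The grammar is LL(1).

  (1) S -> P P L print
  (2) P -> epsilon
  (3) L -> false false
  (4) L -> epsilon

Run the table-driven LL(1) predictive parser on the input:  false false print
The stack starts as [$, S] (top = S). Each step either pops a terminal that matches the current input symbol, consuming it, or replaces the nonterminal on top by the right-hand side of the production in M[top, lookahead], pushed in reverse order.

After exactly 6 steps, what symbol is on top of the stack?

print

step 1: stack=$ S  input=false false print $  — expand S -> P P L print
step 2: stack=$ print L P P  input=false false print $  — expand P -> epsilon
step 3: stack=$ print L P  input=false false print $  — expand P -> epsilon
step 4: stack=$ print L  input=false false print $  — expand L -> false false
step 5: stack=$ print false false  input=false false print $  — match false
step 6: stack=$ print false  input=false print $  — match false
Stack after step 6: $ print (top = print).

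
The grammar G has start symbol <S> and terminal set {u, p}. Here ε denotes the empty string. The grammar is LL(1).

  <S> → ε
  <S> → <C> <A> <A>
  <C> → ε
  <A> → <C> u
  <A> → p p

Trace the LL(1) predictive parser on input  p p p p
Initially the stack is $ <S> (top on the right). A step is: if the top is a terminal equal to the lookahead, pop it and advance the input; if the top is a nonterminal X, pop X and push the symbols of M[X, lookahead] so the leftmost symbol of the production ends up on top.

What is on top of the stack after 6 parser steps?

step 1: stack=$ <S>  input=p p p p $  — expand <S> → <C> <A> <A>
step 2: stack=$ <A> <A> <C>  input=p p p p $  — expand <C> → ε
step 3: stack=$ <A> <A>  input=p p p p $  — expand <A> → p p
step 4: stack=$ <A> p p  input=p p p p $  — match p
step 5: stack=$ <A> p  input=p p p $  — match p
step 6: stack=$ <A>  input=p p $  — expand <A> → p p
Stack after step 6: $ p p (top = p).

p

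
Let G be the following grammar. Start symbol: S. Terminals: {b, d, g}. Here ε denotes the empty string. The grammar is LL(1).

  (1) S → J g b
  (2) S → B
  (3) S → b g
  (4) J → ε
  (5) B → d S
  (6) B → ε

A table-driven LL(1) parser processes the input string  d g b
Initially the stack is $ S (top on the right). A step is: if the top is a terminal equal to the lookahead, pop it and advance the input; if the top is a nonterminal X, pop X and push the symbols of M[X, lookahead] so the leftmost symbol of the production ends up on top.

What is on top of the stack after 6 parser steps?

     Stack    Input    Action
  1  $ S      d g b $  expand S → B
  2  $ B      d g b $  expand B → d S
  3  $ S d    d g b $  match d
  4  $ S      g b $    expand S → J g b
  5  $ b g J  g b $    expand J → ε
  6  $ b g    g b $    match g
Stack after step 6: $ b (top = b).

b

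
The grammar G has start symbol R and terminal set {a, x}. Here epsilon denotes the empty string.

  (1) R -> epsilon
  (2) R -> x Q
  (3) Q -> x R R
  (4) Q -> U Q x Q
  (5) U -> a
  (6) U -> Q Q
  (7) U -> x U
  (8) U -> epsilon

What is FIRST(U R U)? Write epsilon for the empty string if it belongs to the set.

{epsilon, a, x}

FIRST(R): from R->epsilon we get {epsilon}; from R->x Q we get {x}. So FIRST(R) = {epsilon, x}.
FIRST(Q): from Q->x R R we get {x}; from Q->U Q x Q we get {a, x}. So FIRST(Q) = {a, x}.
FIRST(U): from U->a we get {a}; from U->Q Q we get {a, x}; from U->x U we get {x}; from U->epsilon we get {epsilon}. So FIRST(U) = {epsilon, a, x}.
FIRST(U R U): take FIRST of each symbol in turn, carrying on past any symbol whose FIRST contains epsilon; result {epsilon, a, x}.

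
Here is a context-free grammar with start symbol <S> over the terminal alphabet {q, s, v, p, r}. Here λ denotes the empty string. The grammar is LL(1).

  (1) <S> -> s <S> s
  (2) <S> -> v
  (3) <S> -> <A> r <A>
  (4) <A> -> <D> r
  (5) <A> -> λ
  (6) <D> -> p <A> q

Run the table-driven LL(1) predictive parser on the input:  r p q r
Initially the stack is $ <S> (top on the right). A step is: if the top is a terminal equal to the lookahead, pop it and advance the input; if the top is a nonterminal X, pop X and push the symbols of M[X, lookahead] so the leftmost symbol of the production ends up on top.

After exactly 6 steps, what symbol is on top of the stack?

     Stack        Input      Action
  1  $ <S>        r p q r $  expand <S> -> <A> r <A>
  2  $ <A> r <A>  r p q r $  expand <A> -> λ
  3  $ <A> r      r p q r $  match r
  4  $ <A>        p q r $    expand <A> -> <D> r
  5  $ r <D>      p q r $    expand <D> -> p <A> q
  6  $ r q <A> p  p q r $    match p
Stack after step 6: $ r q <A> (top = <A>).

<A>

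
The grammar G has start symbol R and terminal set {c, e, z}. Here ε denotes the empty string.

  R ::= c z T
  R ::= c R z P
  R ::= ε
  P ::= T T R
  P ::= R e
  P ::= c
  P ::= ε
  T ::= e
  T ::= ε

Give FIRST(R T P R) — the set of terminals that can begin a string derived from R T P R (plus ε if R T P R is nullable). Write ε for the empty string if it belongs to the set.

FIRST(R): from R::=c z T we get {c}; from R::=c R z P we get {c}; from R::=ε we get {ε}. So FIRST(R) = {ε, c}.
FIRST(T): from T::=e we get {e}; from T::=ε we get {ε}. So FIRST(T) = {ε, e}.
FIRST(P): from P::=T T R we get {ε, c, e}; from P::=R e we get {c, e}; from P::=c we get {c}; from P::=ε we get {ε}. So FIRST(P) = {ε, c, e}.
FIRST(R T P R): take FIRST of each symbol in turn, carrying on past any symbol whose FIRST contains ε; result {ε, c, e}.

{ε, c, e}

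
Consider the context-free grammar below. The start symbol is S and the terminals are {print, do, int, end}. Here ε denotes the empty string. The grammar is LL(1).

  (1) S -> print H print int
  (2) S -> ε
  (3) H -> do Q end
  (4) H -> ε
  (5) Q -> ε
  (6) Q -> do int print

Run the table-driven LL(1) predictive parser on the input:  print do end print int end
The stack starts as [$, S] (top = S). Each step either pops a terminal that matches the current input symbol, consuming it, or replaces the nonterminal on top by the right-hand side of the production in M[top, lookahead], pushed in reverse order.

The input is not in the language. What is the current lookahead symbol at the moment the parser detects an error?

step 1: stack=$ S  input=print do end print int end $  — expand S -> print H print int
step 2: stack=$ int print H print  input=print do end print int end $  — match print
step 3: stack=$ int print H  input=do end print int end $  — expand H -> do Q end
step 4: stack=$ int print end Q do  input=do end print int end $  — match do
step 5: stack=$ int print end Q  input=end print int end $  — expand Q -> ε
step 6: stack=$ int print end  input=end print int end $  — match end
step 7: stack=$ int print  input=print int end $  — match print
step 8: stack=$ int  input=int end $  — match int
step 9: stack=$  input=end $  — error: stack empty but input remains

end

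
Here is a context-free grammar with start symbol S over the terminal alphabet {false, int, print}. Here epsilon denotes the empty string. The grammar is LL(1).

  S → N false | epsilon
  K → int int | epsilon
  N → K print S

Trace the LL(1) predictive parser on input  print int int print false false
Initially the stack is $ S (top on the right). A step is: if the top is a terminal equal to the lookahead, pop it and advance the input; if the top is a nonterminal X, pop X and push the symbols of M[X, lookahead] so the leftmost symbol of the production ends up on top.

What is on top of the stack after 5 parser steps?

N

     Stack              Input                              Action
  1  $ S                print int int print false false $  expand S → N false
  2  $ false N          print int int print false false $  expand N → K print S
  3  $ false S print K  print int int print false false $  expand K → epsilon
  4  $ false S print    print int int print false false $  match print
  5  $ false S          int int print false false $        expand S → N false
Stack after step 5: $ false false N (top = N).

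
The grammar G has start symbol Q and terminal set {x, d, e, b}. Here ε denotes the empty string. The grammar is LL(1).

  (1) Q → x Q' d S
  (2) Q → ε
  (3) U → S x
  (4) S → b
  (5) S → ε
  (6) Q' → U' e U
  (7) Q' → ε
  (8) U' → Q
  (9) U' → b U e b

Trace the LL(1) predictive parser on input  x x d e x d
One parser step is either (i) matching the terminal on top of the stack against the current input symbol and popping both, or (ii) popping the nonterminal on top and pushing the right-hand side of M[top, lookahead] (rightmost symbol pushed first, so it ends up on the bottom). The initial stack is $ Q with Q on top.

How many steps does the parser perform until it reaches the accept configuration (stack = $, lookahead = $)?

step 1: stack=$ Q  input=x x d e x d $  — expand Q → x Q' d S
step 2: stack=$ S d Q' x  input=x x d e x d $  — match x
step 3: stack=$ S d Q'  input=x d e x d $  — expand Q' → U' e U
step 4: stack=$ S d U e U'  input=x d e x d $  — expand U' → Q
step 5: stack=$ S d U e Q  input=x d e x d $  — expand Q → x Q' d S
step 6: stack=$ S d U e S d Q' x  input=x d e x d $  — match x
step 7: stack=$ S d U e S d Q'  input=d e x d $  — expand Q' → ε
step 8: stack=$ S d U e S d  input=d e x d $  — match d
step 9: stack=$ S d U e S  input=e x d $  — expand S → ε
step 10: stack=$ S d U e  input=e x d $  — match e
step 11: stack=$ S d U  input=x d $  — expand U → S x
step 12: stack=$ S d x S  input=x d $  — expand S → ε
step 13: stack=$ S d x  input=x d $  — match x
step 14: stack=$ S d  input=d $  — match d
step 15: stack=$ S  input=$  — expand S → ε
Accept reached after 15 steps.

15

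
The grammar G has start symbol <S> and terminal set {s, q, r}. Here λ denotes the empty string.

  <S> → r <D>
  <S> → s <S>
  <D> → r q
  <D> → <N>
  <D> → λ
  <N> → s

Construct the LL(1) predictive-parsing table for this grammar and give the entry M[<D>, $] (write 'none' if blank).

FIRST(<S>): from <S>→r <D> we get {r}; from <S>→s <S> we get {s}. So FIRST(<S>) = {r, s}.
FIRST(<N>): from <N>→s we get {s}. So FIRST(<N>) = {s}.
FIRST(<D>): from <D>→r q we get {r}; from <D>→<N> we get {s}; from <D>→λ we get {λ}. So FIRST(<D>) = {λ, r, s}.
FOLLOW(<S>) includes $ since <S> is the start symbol.
FOLLOW(<S>): in <S>→s <S>, the suffix after <S> is empty (adds nothing new). Thus FOLLOW(<S>) = {$}.
FOLLOW(<D>): in <S>→r <D>, the suffix after <D> is empty, so FOLLOW(<D>) ⊇ FOLLOW(<S>) = {$}. Thus FOLLOW(<D>) = {$}.
For <D> → r q: FIRST(r q) = {r}, so it goes in M[<D>, t] for t ∈ {r}.
For <D> → <N>: FIRST(<N>) = {s}, so it goes in M[<D>, t] for t ∈ {s}.
For <D> → λ: FIRST(λ) = {λ}, so it goes in M[<D>, t] for t ∈ {}; since λ ∈ FIRST, also for every t ∈ FOLLOW(<D>) = {$}.

<D> → λ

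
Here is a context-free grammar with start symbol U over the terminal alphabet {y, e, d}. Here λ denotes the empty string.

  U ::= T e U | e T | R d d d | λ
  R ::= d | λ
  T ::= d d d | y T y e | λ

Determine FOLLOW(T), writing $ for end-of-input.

FIRST(R): from R::=d we get {d}; from R::=λ we get {λ}. So FIRST(R) = {λ, d}.
FIRST(T): from T::=d d d we get {d}; from T::=y T y e we get {y}; from T::=λ we get {λ}. So FIRST(T) = {λ, d, y}.
FIRST(U): from U::=T e U we get {d, e, y}; from U::=e T we get {e}; from U::=R d d d we get {d}; from U::=λ we get {λ}. So FIRST(U) = {λ, d, e, y}.
FOLLOW(U) includes $ since U is the start symbol.
FOLLOW(U): in U::=T e U, the suffix after U is empty (adds nothing new). Thus FOLLOW(U) = {$}.
FOLLOW(R): in U::=R d d d, R is followed by d d d with FIRST {d}. Thus FOLLOW(R) = {d}.
FOLLOW(T): in U::=T e U, T is followed by e U with FIRST {e}; in U::=e T, the suffix after T is empty, so FOLLOW(T) ⊇ FOLLOW(U) = {$}; in T::=y T y e, T is followed by y e with FIRST {y}. Thus FOLLOW(T) = {$, e, y}.

{$, e, y}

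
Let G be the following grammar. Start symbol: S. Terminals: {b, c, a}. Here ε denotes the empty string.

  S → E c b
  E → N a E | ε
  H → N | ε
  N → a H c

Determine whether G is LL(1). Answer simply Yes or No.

FIRST(S) = {a, c}
FIRST(E) = {ε, a}
FIRST(H) = {ε, a}
FIRST(N) = {a}
FOLLOW(S) = {$}
FOLLOW(E) = {c}
FOLLOW(H) = {c}
FOLLOW(N) = {a, c}
Each cell of M receives at most one production.

Yes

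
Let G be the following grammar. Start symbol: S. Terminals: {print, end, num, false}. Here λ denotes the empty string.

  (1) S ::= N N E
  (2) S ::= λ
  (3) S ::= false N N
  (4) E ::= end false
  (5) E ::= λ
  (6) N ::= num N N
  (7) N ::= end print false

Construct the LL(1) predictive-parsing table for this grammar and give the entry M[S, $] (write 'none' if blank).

S ::= λ

FIRST(E) = {λ, end}
FIRST(N) = {end, num}
FIRST(S) = {λ, end, false, num}  (via N N E)
FOLLOW(S) includes $ since S is the start symbol.
FOLLOW(S): S appears on no right-hand side. Thus FOLLOW(S) = {$}.
For S ::= N N E: FIRST(N N E) = {end, num}, so it goes in M[S, t] for t ∈ {end, num}.
For S ::= λ: FIRST(λ) = {λ}, so it goes in M[S, t] for t ∈ {}; since λ ∈ FIRST, also for every t ∈ FOLLOW(S) = {$}.
For S ::= false N N: FIRST(false N N) = {false}, so it goes in M[S, t] for t ∈ {false}.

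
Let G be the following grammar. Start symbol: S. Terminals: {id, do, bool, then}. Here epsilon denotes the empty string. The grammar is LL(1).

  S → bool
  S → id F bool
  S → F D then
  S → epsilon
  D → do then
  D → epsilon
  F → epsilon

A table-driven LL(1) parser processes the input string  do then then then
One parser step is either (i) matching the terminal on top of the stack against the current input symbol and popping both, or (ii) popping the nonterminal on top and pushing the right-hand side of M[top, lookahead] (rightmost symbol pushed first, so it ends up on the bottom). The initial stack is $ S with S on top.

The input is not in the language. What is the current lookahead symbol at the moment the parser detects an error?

then

step 1: stack=$ S  input=do then then then $  — expand S → F D then
step 2: stack=$ then D F  input=do then then then $  — expand F → epsilon
step 3: stack=$ then D  input=do then then then $  — expand D → do then
step 4: stack=$ then then do  input=do then then then $  — match do
step 5: stack=$ then then  input=then then then $  — match then
step 6: stack=$ then  input=then then $  — match then
step 7: stack=$  input=then $  — error: stack empty but input remains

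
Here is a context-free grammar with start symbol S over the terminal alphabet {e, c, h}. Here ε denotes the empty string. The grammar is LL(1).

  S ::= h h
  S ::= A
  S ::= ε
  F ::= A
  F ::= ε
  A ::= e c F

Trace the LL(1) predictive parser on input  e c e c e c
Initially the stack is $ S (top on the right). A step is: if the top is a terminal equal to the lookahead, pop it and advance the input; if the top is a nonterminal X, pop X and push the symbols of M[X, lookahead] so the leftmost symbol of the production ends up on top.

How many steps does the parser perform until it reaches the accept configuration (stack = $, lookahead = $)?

step 1: stack=$ S  input=e c e c e c $  — expand S ::= A
step 2: stack=$ A  input=e c e c e c $  — expand A ::= e c F
step 3: stack=$ F c e  input=e c e c e c $  — match e
step 4: stack=$ F c  input=c e c e c $  — match c
step 5: stack=$ F  input=e c e c $  — expand F ::= A
step 6: stack=$ A  input=e c e c $  — expand A ::= e c F
step 7: stack=$ F c e  input=e c e c $  — match e
step 8: stack=$ F c  input=c e c $  — match c
step 9: stack=$ F  input=e c $  — expand F ::= A
step 10: stack=$ A  input=e c $  — expand A ::= e c F
step 11: stack=$ F c e  input=e c $  — match e
step 12: stack=$ F c  input=c $  — match c
step 13: stack=$ F  input=$  — expand F ::= ε
Accept reached after 13 steps.

13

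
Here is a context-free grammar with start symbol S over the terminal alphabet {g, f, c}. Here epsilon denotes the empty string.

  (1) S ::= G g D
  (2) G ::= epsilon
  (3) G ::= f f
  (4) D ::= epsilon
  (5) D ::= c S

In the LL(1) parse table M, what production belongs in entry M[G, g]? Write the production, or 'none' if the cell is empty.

G ::= epsilon

FIRST(G): from G::=epsilon we get {epsilon}; from G::=f f we get {f}. So FIRST(G) = {epsilon, f}.
FIRST(D): from D::=epsilon we get {epsilon}; from D::=c S we get {c}. So FIRST(D) = {epsilon, c}.
FIRST(S): from S::=G g D we get {f, g}. So FIRST(S) = {f, g}.
FOLLOW(S) includes $ since S is the start symbol.
FOLLOW(G): in S::=G g D, G is followed by g D with FIRST {g}. Thus FOLLOW(G) = {g}.
For G ::= epsilon: FIRST(epsilon) = {epsilon}, so it goes in M[G, t] for t ∈ {}; since epsilon ∈ FIRST, also for every t ∈ FOLLOW(G) = {g}.
For G ::= f f: FIRST(f f) = {f}, so it goes in M[G, t] for t ∈ {f}.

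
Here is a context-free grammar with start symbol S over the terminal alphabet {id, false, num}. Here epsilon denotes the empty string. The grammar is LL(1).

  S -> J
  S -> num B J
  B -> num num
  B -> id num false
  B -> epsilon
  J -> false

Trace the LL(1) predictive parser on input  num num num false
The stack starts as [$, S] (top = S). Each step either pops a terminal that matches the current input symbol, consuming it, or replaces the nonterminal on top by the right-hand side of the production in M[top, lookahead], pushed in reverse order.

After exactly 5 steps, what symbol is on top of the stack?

J

     Stack        Input                Action
  1  $ S          num num num false $  expand S -> num B J
  2  $ J B num    num num num false $  match num
  3  $ J B        num num false $      expand B -> num num
  4  $ J num num  num num false $      match num
  5  $ J num      num false $          match num
Stack after step 5: $ J (top = J).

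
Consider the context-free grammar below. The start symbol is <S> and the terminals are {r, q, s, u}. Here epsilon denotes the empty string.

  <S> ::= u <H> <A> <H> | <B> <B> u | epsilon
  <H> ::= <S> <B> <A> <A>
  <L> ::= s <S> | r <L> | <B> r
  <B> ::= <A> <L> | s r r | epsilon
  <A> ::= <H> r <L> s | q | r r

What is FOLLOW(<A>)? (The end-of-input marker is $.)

{$, q, r, s, u}

FIRST(<S>) = {epsilon, q, r, s, u}  (via <B> <B> u)
FIRST(<H>) = {q, r, s, u}  (via <S> <B> <A> <A>)
FIRST(<A>) = {q, r, s, u}  (via <H> r <L> s)
FIRST(<B>) = {epsilon, q, r, s, u}  (via <A> <L>)
FIRST(<L>) = {q, r, s, u}  (via <B> r)
FOLLOW(<S>) includes $ since <S> is the start symbol.
FOLLOW(<B>): in <S>::=<B> <B> u (occurrence 1), <B> is followed by <B> u with FIRST {q, r, s, u}; in <S>::=<B> <B> u (occurrence 2), <B> is followed by u with FIRST {u}; in <H>::=<S> <B> <A> <A>, <B> is followed by <A> <A> with FIRST {q, r, s, u}; in <L>::=<B> r, <B> is followed by r with FIRST {r}. Thus FOLLOW(<B>) = {q, r, s, u}.
FOLLOW(<L>): in <L>::=r <L>, the suffix after <L> is empty (adds nothing new); in <B>::=<A> <L>, the suffix after <L> is empty, so FOLLOW(<L>) ⊇ FOLLOW(<B>) = {q, r, s, u}; in <A>::=<H> r <L> s, <L> is followed by s with FIRST {s}. Thus FOLLOW(<L>) = {q, r, s, u}.
FOLLOW(<S>): in <H>::=<S> <B> <A> <A>, <S> is followed by <B> <A> <A> with FIRST {q, r, s, u}; in <L>::=s <S>, the suffix after <S> is empty, so FOLLOW(<S>) ⊇ FOLLOW(<L>) = {q, r, s, u}. Thus FOLLOW(<S>) = {$, q, r, s, u}.
FOLLOW(<H>): in <S>::=u <H> <A> <H> (occurrence 1), <H> is followed by <A> <H> with FIRST {q, r, s, u}; in <S>::=u <H> <A> <H> (occurrence 2), the suffix after <H> is empty, so FOLLOW(<H>) ⊇ FOLLOW(<S>) = {$, q, r, s, u}; in <A>::=<H> r <L> s, <H> is followed by r <L> s with FIRST {r}. Thus FOLLOW(<H>) = {$, q, r, s, u}.
FOLLOW(<A>): in <S>::=u <H> <A> <H>, <A> is followed by <H> with FIRST {q, r, s, u}; in <H>::=<S> <B> <A> <A> (occurrence 1), <A> is followed by <A> with FIRST {q, r, s, u}; in <H>::=<S> <B> <A> <A> (occurrence 2), the suffix after <A> is empty, so FOLLOW(<A>) ⊇ FOLLOW(<H>) = {$, q, r, s, u}; in <B>::=<A> <L>, <A> is followed by <L> with FIRST {q, r, s, u}. Thus FOLLOW(<A>) = {$, q, r, s, u}.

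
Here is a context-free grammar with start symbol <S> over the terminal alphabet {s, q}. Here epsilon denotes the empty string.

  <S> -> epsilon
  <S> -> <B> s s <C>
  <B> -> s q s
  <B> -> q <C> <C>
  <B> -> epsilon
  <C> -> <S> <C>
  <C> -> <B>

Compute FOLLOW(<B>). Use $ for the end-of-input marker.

{$, q, s}

FIRST(<B>) = {epsilon, q, s}
FIRST(<S>) = {epsilon, q, s}  (via <B> s s <C>)
FIRST(<C>) = {epsilon, q, s}  (via <S> <C>, <B>)
FOLLOW(<S>) includes $ since <S> is the start symbol.
FOLLOW(<S>): in <C>-><S> <C>, <S> is followed by <C> with FIRST {epsilon, q, s}; in <C>-><S> <C>, the suffix after <S> is nullable, so FOLLOW(<S>) ⊇ FOLLOW(<C>) = {$, q, s}. Thus FOLLOW(<S>) = {$, q, s}.
FOLLOW(<B>): in <S>-><B> s s <C>, <B> is followed by s s <C> with FIRST {s}; in <C>-><B>, the suffix after <B> is empty, so FOLLOW(<B>) ⊇ FOLLOW(<C>) = {$, q, s}. Thus FOLLOW(<B>) = {$, q, s}.
FOLLOW(<C>): in <S>-><B> s s <C>, the suffix after <C> is empty, so FOLLOW(<C>) ⊇ FOLLOW(<S>) = {$, q, s}; in <B>->q <C> <C> (occurrence 1), <C> is followed by <C> with FIRST {epsilon, q, s}; in <B>->q <C> <C> (occurrence 1), the suffix after <C> is nullable, so FOLLOW(<C>) ⊇ FOLLOW(<B>) = {$, q, s}; in <B>->q <C> <C> (occurrence 2), the suffix after <C> is empty, so FOLLOW(<C>) ⊇ FOLLOW(<B>) = {$, q, s}; in <C>-><S> <C>, the suffix after <C> is empty (adds nothing new). Thus FOLLOW(<C>) = {$, q, s}.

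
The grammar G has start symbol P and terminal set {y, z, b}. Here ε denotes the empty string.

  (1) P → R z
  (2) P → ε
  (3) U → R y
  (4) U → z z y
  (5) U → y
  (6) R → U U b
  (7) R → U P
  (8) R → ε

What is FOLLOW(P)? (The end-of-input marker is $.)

{$, y, z}

FIRST(P): from P→R z we get {y, z}; from P→ε we get {ε}. So FIRST(P) = {ε, y, z}.
FIRST(U): from U→R y we get {y, z}; from U→z z y we get {z}; from U→y we get {y}. So FIRST(U) = {y, z}.
FIRST(R): from R→U U b we get {y, z}; from R→U P we get {y, z}; from R→ε we get {ε}. So FIRST(R) = {ε, y, z}.
FOLLOW(P) includes $ since P is the start symbol.
FOLLOW(R): in P→R z, R is followed by z with FIRST {z}; in U→R y, R is followed by y with FIRST {y}. Thus FOLLOW(R) = {y, z}.
FOLLOW(P): in R→U P, the suffix after P is empty, so FOLLOW(P) ⊇ FOLLOW(R) = {y, z}. Thus FOLLOW(P) = {$, y, z}.
FOLLOW(U): in R→U U b (occurrence 1), U is followed by U b with FIRST {y, z}; in R→U U b (occurrence 2), U is followed by b with FIRST {b}; in R→U P, U is followed by P with FIRST {ε, y, z}; in R→U P, the suffix after U is nullable, so FOLLOW(U) ⊇ FOLLOW(R) = {y, z}. Thus FOLLOW(U) = {b, y, z}.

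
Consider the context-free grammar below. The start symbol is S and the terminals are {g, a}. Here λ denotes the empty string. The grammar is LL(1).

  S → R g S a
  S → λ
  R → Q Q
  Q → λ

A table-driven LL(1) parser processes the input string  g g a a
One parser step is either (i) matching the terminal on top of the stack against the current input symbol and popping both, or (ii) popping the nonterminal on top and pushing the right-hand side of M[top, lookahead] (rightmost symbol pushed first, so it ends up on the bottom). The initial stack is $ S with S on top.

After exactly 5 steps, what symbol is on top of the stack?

     Stack        Input      Action
  1  $ S          g g a a $  expand S → R g S a
  2  $ a S g R    g g a a $  expand R → Q Q
  3  $ a S g Q Q  g g a a $  expand Q → λ
  4  $ a S g Q    g g a a $  expand Q → λ
  5  $ a S g      g g a a $  match g
Stack after step 5: $ a S (top = S).

S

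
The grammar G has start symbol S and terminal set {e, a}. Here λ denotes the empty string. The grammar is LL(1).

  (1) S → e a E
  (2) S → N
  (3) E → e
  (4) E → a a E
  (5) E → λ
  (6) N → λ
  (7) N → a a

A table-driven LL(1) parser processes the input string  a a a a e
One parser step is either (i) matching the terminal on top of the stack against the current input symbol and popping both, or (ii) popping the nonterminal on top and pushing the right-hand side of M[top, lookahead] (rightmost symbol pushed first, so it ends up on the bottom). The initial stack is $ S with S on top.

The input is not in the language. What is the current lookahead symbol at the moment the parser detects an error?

step 1: stack=$ S  input=a a a a e $  — expand S → N
step 2: stack=$ N  input=a a a a e $  — expand N → a a
step 3: stack=$ a a  input=a a a a e $  — match a
step 4: stack=$ a  input=a a a e $  — match a
step 5: stack=$  input=a a e $  — error: stack empty but input remains

a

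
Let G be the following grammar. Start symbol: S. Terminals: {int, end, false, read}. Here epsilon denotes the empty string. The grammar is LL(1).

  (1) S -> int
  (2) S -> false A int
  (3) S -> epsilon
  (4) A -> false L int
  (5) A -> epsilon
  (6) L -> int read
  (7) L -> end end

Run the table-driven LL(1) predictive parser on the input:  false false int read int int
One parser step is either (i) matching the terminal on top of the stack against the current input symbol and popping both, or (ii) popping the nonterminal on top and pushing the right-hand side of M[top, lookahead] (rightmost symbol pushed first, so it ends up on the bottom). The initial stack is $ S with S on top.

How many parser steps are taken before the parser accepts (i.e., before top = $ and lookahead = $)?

9

step 1: stack=$ S  input=false false int read int int $  — expand S -> false A int
step 2: stack=$ int A false  input=false false int read int int $  — match false
step 3: stack=$ int A  input=false int read int int $  — expand A -> false L int
step 4: stack=$ int int L false  input=false int read int int $  — match false
step 5: stack=$ int int L  input=int read int int $  — expand L -> int read
step 6: stack=$ int int read int  input=int read int int $  — match int
step 7: stack=$ int int read  input=read int int $  — match read
step 8: stack=$ int int  input=int int $  — match int
step 9: stack=$ int  input=int $  — match int
Accept reached after 9 steps.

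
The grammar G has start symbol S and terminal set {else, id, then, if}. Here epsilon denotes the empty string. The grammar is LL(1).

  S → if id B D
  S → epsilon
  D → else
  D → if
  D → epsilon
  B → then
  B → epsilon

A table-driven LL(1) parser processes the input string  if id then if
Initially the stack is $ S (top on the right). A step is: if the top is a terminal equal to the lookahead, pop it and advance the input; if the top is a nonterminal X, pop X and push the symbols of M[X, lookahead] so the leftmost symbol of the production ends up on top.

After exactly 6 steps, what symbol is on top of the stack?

if

step 1: stack=$ S  input=if id then if $  — expand S → if id B D
step 2: stack=$ D B id if  input=if id then if $  — match if
step 3: stack=$ D B id  input=id then if $  — match id
step 4: stack=$ D B  input=then if $  — expand B → then
step 5: stack=$ D then  input=then if $  — match then
step 6: stack=$ D  input=if $  — expand D → if
Stack after step 6: $ if (top = if).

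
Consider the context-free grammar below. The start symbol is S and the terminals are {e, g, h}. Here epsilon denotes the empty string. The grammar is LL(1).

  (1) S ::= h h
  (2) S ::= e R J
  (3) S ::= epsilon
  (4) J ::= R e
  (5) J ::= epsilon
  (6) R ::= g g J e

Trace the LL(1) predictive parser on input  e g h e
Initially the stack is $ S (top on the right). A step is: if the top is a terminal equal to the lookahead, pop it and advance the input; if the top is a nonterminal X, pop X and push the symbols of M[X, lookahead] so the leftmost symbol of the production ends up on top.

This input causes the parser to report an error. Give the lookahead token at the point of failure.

h

     Stack        Input      Action
  1  $ S          e g h e $  expand S ::= e R J
  2  $ J R e      e g h e $  match e
  3  $ J R        g h e $    expand R ::= g g J e
  4  $ J e J g g  g h e $    match g
  5  $ J e J g    h e $      error: top is terminal g but lookahead is h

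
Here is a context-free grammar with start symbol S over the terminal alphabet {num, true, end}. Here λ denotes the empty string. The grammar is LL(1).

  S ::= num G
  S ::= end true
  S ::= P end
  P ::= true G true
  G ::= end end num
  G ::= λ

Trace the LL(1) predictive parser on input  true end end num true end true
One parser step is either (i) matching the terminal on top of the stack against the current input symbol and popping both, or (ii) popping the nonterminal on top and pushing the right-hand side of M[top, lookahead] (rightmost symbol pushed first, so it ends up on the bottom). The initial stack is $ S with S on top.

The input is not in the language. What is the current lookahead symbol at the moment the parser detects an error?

step 1: stack=$ S  input=true end end num true end true $  — expand S ::= P end
step 2: stack=$ end P  input=true end end num true end true $  — expand P ::= true G true
step 3: stack=$ end true G true  input=true end end num true end true $  — match true
step 4: stack=$ end true G  input=end end num true end true $  — expand G ::= end end num
step 5: stack=$ end true num end end  input=end end num true end true $  — match end
step 6: stack=$ end true num end  input=end num true end true $  — match end
step 7: stack=$ end true num  input=num true end true $  — match num
step 8: stack=$ end true  input=true end true $  — match true
step 9: stack=$ end  input=end true $  — match end
step 10: stack=$  input=true $  — error: stack empty but input remains

true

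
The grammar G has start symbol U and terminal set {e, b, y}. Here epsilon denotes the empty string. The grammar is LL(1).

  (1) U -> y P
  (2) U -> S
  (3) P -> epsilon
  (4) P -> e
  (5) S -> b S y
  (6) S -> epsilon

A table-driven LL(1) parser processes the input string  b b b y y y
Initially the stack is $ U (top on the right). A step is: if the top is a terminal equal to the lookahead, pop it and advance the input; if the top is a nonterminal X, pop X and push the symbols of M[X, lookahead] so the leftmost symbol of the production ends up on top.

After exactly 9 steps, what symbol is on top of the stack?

y

     Stack        Input          Action
  1  $ U          b b b y y y $  expand U -> S
  2  $ S          b b b y y y $  expand S -> b S y
  3  $ y S b      b b b y y y $  match b
  4  $ y S        b b y y y $    expand S -> b S y
  5  $ y y S b    b b y y y $    match b
  6  $ y y S      b y y y $      expand S -> b S y
  7  $ y y y S b  b y y y $      match b
  8  $ y y y S    y y y $        expand S -> epsilon
  9  $ y y y      y y y $        match y
Stack after step 9: $ y y (top = y).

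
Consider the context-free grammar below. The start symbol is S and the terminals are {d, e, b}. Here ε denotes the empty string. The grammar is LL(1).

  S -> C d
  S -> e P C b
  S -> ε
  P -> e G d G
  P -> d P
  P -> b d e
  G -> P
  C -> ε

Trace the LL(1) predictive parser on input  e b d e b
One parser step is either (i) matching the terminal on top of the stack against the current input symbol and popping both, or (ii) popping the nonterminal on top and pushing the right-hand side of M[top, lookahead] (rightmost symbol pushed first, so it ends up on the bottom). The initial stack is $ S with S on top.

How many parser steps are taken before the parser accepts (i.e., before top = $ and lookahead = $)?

8

step 1: stack=$ S  input=e b d e b $  — expand S -> e P C b
step 2: stack=$ b C P e  input=e b d e b $  — match e
step 3: stack=$ b C P  input=b d e b $  — expand P -> b d e
step 4: stack=$ b C e d b  input=b d e b $  — match b
step 5: stack=$ b C e d  input=d e b $  — match d
step 6: stack=$ b C e  input=e b $  — match e
step 7: stack=$ b C  input=b $  — expand C -> ε
step 8: stack=$ b  input=b $  — match b
Accept reached after 8 steps.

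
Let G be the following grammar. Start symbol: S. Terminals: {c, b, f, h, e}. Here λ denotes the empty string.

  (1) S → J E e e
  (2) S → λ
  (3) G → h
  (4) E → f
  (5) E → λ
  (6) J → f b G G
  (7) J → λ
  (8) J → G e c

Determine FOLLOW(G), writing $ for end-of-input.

{e, f, h}

FIRST(G) = {h}
FIRST(E) = {λ, f}
FIRST(J) = {λ, f, h}  (via G e c)
FIRST(S) = {λ, e, f, h}  (via J E e e)
FOLLOW(S) includes $ since S is the start symbol.
FOLLOW(S): S appears on no right-hand side. Thus FOLLOW(S) = {$}.
FOLLOW(E): in S→J E e e, E is followed by e e with FIRST {e}. Thus FOLLOW(E) = {e}.
FOLLOW(J): in S→J E e e, J is followed by E e e with FIRST {e, f}. Thus FOLLOW(J) = {e, f}.
FOLLOW(G): in J→f b G G (occurrence 1), G is followed by G with FIRST {h}; in J→f b G G (occurrence 2), the suffix after G is empty, so FOLLOW(G) ⊇ FOLLOW(J) = {e, f}; in J→G e c, G is followed by e c with FIRST {e}. Thus FOLLOW(G) = {e, f, h}.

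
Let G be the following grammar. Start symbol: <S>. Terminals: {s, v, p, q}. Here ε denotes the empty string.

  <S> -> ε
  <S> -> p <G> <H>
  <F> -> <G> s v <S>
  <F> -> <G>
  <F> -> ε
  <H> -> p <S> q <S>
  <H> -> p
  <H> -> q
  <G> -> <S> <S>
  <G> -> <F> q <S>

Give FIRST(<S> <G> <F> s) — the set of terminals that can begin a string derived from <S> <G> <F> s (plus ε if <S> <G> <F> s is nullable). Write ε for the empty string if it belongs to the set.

FIRST(<S>) = {ε, p}
FIRST(<H>) = {p, q}
FIRST(<F>) = {ε, p, q, s}  (via <G> s v <S>, <G>)
FIRST(<G>) = {ε, p, q, s}  (via <S> <S>, <F> q <S>)
FIRST(<S> <G> <F> s): take FIRST of each symbol in turn, carrying on past any symbol whose FIRST contains ε; result {p, q, s}.

{p, q, s}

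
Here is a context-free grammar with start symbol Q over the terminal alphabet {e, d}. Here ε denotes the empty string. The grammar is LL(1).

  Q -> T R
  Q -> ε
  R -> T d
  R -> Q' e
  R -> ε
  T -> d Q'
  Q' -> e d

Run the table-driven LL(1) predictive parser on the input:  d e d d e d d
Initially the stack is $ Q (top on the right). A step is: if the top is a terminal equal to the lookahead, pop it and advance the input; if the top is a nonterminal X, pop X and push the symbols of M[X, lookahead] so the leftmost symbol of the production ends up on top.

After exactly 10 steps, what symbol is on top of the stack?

e

      Stack     Input            Action
   1  $ Q       d e d d e d d $  expand Q -> T R
   2  $ R T     d e d d e d d $  expand T -> d Q'
   3  $ R Q' d  d e d d e d d $  match d
   4  $ R Q'    e d d e d d $    expand Q' -> e d
   5  $ R d e   e d d e d d $    match e
   6  $ R d     d d e d d $      match d
   7  $ R       d e d d $        expand R -> T d
   8  $ d T     d e d d $        expand T -> d Q'
   9  $ d Q' d  d e d d $        match d
  10  $ d Q'    e d d $          expand Q' -> e d
Stack after step 10: $ d d e (top = e).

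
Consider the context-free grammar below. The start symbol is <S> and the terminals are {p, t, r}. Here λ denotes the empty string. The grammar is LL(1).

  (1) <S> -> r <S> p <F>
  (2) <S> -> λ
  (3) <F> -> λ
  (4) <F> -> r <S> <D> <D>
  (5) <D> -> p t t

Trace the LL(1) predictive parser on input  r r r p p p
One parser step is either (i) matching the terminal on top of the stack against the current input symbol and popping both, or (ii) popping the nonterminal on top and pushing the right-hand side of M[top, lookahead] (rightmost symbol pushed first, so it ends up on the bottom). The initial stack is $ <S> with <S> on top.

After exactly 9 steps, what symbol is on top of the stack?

p

     Stack                      Input          Action
  1  $ <S>                      r r r p p p $  expand <S> -> r <S> p <F>
  2  $ <F> p <S> r              r r r p p p $  match r
  3  $ <F> p <S>                r r p p p $    expand <S> -> r <S> p <F>
  4  $ <F> p <F> p <S> r        r r p p p $    match r
  5  $ <F> p <F> p <S>          r p p p $      expand <S> -> r <S> p <F>
  6  $ <F> p <F> p <F> p <S> r  r p p p $      match r
  7  $ <F> p <F> p <F> p <S>    p p p $        expand <S> -> λ
  8  $ <F> p <F> p <F> p        p p p $        match p
  9  $ <F> p <F> p <F>          p p $          expand <F> -> λ
Stack after step 9: $ <F> p <F> p (top = p).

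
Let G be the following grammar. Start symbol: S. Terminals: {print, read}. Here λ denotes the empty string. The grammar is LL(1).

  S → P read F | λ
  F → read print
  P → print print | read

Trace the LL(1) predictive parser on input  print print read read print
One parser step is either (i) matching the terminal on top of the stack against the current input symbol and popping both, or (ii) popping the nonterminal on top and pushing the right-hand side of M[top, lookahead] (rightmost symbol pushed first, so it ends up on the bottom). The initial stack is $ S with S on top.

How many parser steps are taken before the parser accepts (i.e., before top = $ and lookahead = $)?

8

step 1: stack=$ S  input=print print read read print $  — expand S → P read F
step 2: stack=$ F read P  input=print print read read print $  — expand P → print print
step 3: stack=$ F read print print  input=print print read read print $  — match print
step 4: stack=$ F read print  input=print read read print $  — match print
step 5: stack=$ F read  input=read read print $  — match read
step 6: stack=$ F  input=read print $  — expand F → read print
step 7: stack=$ print read  input=read print $  — match read
step 8: stack=$ print  input=print $  — match print
Accept reached after 8 steps.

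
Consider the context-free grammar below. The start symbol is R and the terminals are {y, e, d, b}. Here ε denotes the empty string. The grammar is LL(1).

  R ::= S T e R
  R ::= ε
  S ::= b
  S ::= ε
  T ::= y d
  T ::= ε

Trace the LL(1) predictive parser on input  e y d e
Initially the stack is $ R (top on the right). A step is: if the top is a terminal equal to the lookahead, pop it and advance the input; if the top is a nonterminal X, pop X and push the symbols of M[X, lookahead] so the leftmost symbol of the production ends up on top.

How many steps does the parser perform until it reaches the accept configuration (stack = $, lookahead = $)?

      Stack      Input      Action
   1  $ R        e y d e $  expand R ::= S T e R
   2  $ R e T S  e y d e $  expand S ::= ε
   3  $ R e T    e y d e $  expand T ::= ε
   4  $ R e      e y d e $  match e
   5  $ R        y d e $    expand R ::= S T e R
   6  $ R e T S  y d e $    expand S ::= ε
   7  $ R e T    y d e $    expand T ::= y d
   8  $ R e d y  y d e $    match y
   9  $ R e d    d e $      match d
  10  $ R e      e $        match e
  11  $ R        $          expand R ::= ε
Accept reached after 11 steps.

11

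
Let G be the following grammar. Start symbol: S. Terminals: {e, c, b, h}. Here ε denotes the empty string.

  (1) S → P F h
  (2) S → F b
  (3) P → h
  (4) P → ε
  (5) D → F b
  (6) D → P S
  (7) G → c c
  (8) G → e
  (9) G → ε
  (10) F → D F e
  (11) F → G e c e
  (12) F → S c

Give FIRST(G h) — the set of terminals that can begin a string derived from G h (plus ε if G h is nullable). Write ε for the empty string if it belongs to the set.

FIRST(P): from P→h we get {h}; from P→ε we get {ε}. So FIRST(P) = {ε, h}.
FIRST(G): from G→c c we get {c}; from G→e we get {e}; from G→ε we get {ε}. So FIRST(G) = {ε, c, e}.
FIRST(S): from S→P F h we get {c, e, h}; from S→F b we get {c, e, h}. So FIRST(S) = {c, e, h}.
FIRST(D): from D→F b we get {c, e, h}; from D→P S we get {c, e, h}. So FIRST(D) = {c, e, h}.
FIRST(F): from F→D F e we get {c, e, h}; from F→G e c e we get {c, e}; from F→S c we get {c, e, h}. So FIRST(F) = {c, e, h}.
FIRST(G h): take FIRST of each symbol in turn, carrying on past any symbol whose FIRST contains ε; result {c, e, h}.

{c, e, h}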